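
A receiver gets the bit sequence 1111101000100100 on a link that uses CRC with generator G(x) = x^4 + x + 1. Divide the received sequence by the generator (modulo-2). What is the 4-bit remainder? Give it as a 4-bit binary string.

Modulo-2 division of 1111101000100100 by 10011:
  pos 0: 11111 XOR 10011 = 01100
  pos 1: 11000 XOR 10011 = 01011
  pos 2: 10111 XOR 10011 = 00100
  pos 4: 10000 XOR 10011 = 00011
  pos 7: 11010 XOR 10011 = 01001
  pos 8: 10010 XOR 10011 = 00001
Remainder = 1100 (nonzero — an error is detected).

1100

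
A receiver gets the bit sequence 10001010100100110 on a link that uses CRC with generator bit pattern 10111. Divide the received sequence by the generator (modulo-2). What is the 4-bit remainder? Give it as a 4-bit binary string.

Modulo-2 division of 10001010100100110 by 10111:
  pos 0: 10001 XOR 10111 = 00110
  pos 2: 11001 XOR 10111 = 01110
  pos 3: 11100 XOR 10111 = 01011
  pos 4: 10111 XOR 10111 = 00000
  pos 11: 10011 XOR 10111 = 00100
Remainder = 1000 (nonzero — an error is detected).

1000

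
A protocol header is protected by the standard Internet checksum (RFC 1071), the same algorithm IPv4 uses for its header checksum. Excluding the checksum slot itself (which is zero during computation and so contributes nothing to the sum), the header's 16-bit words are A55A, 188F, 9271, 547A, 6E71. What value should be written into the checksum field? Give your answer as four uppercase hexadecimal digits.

ECB8

One's-complement addition (fold any carry out of bit 15 back into bit 0):
  0xA55A + 0x188F = 0x0BDE9
  0xBDE9 + 0x9271 = 0x1505A → wrap carry → 0x505B
  0x505B + 0x547A = 0x0A4D5
  0xA4D5 + 0x6E71 = 0x11346 → wrap carry → 0x1347
One's-complement sum = 0x1347.
Checksum = ~0x1347 & 0xFFFF = 0xECB8.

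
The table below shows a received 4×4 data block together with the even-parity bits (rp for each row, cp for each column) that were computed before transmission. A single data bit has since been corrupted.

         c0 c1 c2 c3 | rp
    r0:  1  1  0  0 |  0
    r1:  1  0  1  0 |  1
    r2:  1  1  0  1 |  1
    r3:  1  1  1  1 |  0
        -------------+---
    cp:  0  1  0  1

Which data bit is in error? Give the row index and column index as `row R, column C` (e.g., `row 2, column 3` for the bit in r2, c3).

row 1, column 3

Recompute each row's even parity and compare to rp:
  r0: data parity 0, sent rp 0 → ok
  r1: data parity 0, sent rp 1 → mismatch
  r2: data parity 1, sent rp 1 → ok
  r3: data parity 0, sent rp 0 → ok
Recompute each column's even parity and compare to cp:
  c0: data parity 0, sent cp 0 → ok
  c1: data parity 1, sent cp 1 → ok
  c2: data parity 0, sent cp 0 → ok
  c3: data parity 0, sent cp 1 → mismatch
Exactly one row (r1) and one column (c3) fail → the flipped bit is at their intersection.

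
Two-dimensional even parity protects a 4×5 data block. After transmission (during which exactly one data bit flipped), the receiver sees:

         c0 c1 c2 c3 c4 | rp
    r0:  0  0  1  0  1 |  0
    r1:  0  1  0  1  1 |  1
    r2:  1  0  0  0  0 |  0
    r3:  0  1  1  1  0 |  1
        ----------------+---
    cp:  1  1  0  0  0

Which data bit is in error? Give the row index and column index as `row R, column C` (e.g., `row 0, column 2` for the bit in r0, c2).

Recompute each row's even parity and compare to rp:
  r0: data parity 0, sent rp 0 → ok
  r1: data parity 1, sent rp 1 → ok
  r2: data parity 1, sent rp 0 → mismatch
  r3: data parity 1, sent rp 1 → ok
Recompute each column's even parity and compare to cp:
  c0: data parity 1, sent cp 1 → ok
  c1: data parity 0, sent cp 1 → mismatch
  c2: data parity 0, sent cp 0 → ok
  c3: data parity 0, sent cp 0 → ok
  c4: data parity 0, sent cp 0 → ok
Exactly one row (r2) and one column (c1) fail → the flipped bit is at their intersection.

row 2, column 1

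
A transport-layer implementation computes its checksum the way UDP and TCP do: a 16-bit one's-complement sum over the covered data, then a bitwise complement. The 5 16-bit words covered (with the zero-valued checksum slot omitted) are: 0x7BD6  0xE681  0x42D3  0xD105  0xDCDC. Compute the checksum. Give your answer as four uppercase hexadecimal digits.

ACF1

One's-complement addition (fold any carry out of bit 15 back into bit 0):
  0x7BD6 + 0xE681 = 0x16257 → wrap carry → 0x6258
  0x6258 + 0x42D3 = 0x0A52B
  0xA52B + 0xD105 = 0x17630 → wrap carry → 0x7631
  0x7631 + 0xDCDC = 0x1530D → wrap carry → 0x530E
One's-complement sum = 0x530E.
Checksum = ~0x530E & 0xFFFF = 0xACF1.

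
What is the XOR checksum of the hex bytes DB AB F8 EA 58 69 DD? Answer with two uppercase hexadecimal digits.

8E

XOR the bytes together:
  start with 0xDB
  0xDB ⊕ 0xAB = 0x70
  0x70 ⊕ 0xF8 = 0x88
  0x88 ⊕ 0xEA = 0x62
  0x62 ⊕ 0x58 = 0x3A
  0x3A ⊕ 0x69 = 0x53
  0x53 ⊕ 0xDD = 0x8E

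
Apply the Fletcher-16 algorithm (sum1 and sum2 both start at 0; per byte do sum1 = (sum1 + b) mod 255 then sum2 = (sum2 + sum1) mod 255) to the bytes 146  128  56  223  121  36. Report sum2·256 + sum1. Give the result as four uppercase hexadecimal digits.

89C8

Running sums (mod 255):
  after byte 0 (146): sum1=146, sum2=146
  after byte 1 (128): sum1=19, sum2=165
  after byte 2 (56): sum1=75, sum2=240
  after byte 3 (223): sum1=43, sum2=28
  after byte 4 (121): sum1=164, sum2=192
  after byte 5 (36): sum1=200, sum2=137
Checksum = sum2·256 + sum1 = 137·256 + 200 = 35272 = 0x89C8.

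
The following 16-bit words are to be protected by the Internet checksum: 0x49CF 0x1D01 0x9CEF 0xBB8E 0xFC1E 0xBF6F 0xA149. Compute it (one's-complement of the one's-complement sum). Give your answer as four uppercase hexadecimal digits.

E3D8

One's-complement addition (fold any carry out of bit 15 back into bit 0):
  0x49CF + 0x1D01 = 0x066D0
  0x66D0 + 0x9CEF = 0x103BF → wrap carry → 0x03C0
  0x03C0 + 0xBB8E = 0x0BF4E
  0xBF4E + 0xFC1E = 0x1BB6C → wrap carry → 0xBB6D
  0xBB6D + 0xBF6F = 0x17ADC → wrap carry → 0x7ADD
  0x7ADD + 0xA149 = 0x11C26 → wrap carry → 0x1C27
One's-complement sum = 0x1C27.
Checksum = ~0x1C27 & 0xFFFF = 0xE3D8.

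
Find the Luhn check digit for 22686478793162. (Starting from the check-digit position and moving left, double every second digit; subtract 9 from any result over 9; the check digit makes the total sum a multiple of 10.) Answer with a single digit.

Partial digits right→left: 2 6 1 3 9 7 8 7 4 6 8 6 2 2
Double every second digit counting from the check-digit position (so the 1st, 3rd, 5th, ... of the partial from the right).
  doubled (with −9 where >9): 4 2 9 7 8 7 4 → sum 41
  kept as-is: 6 3 7 7 6 6 2 → sum 37
Total = 41 + 37 = 78.
Check digit = (10 − (78 mod 10)) mod 10 = 2.

2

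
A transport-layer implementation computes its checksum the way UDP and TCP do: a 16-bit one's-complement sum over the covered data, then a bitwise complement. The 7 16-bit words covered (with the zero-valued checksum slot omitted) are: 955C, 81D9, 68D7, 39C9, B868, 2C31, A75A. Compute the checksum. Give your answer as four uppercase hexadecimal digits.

BA34

One's-complement addition (fold any carry out of bit 15 back into bit 0):
  0x955C + 0x81D9 = 0x11735 → wrap carry → 0x1736
  0x1736 + 0x68D7 = 0x0800D
  0x800D + 0x39C9 = 0x0B9D6
  0xB9D6 + 0xB868 = 0x1723E → wrap carry → 0x723F
  0x723F + 0x2C31 = 0x09E70
  0x9E70 + 0xA75A = 0x145CA → wrap carry → 0x45CB
One's-complement sum = 0x45CB.
Checksum = ~0x45CB & 0xFFFF = 0xBA34.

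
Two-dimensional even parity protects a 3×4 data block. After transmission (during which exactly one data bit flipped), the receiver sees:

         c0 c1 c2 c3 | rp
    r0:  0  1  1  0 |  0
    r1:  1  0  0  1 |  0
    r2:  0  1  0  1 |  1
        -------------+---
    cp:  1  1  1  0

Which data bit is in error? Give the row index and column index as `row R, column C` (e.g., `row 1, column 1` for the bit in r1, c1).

row 2, column 1

Recompute each row's even parity and compare to rp:
  r0: data parity 0, sent rp 0 → ok
  r1: data parity 0, sent rp 0 → ok
  r2: data parity 0, sent rp 1 → mismatch
Recompute each column's even parity and compare to cp:
  c0: data parity 1, sent cp 1 → ok
  c1: data parity 0, sent cp 1 → mismatch
  c2: data parity 1, sent cp 1 → ok
  c3: data parity 0, sent cp 0 → ok
Exactly one row (r2) and one column (c1) fail → the flipped bit is at their intersection.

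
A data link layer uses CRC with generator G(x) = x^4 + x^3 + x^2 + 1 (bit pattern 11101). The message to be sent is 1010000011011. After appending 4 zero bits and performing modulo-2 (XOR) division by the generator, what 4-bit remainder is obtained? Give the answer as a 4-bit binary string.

1100

Append 4 zeros: 10100000110110000. Divide by 11101 (XOR where the leading bit is 1):
  pos 0: 10100 XOR 11101 = 01001
  pos 1: 10010 XOR 11101 = 01111
  pos 2: 11110 XOR 11101 = 00011
  pos 5: 11011 XOR 11101 = 00110
  pos 7: 11001 XOR 11101 = 00100
  pos 9: 10010 XOR 11101 = 01111
  pos 10: 11110 XOR 11101 = 00011
Remainder (last 4 bits) = 1100. This is the CRC / FCS.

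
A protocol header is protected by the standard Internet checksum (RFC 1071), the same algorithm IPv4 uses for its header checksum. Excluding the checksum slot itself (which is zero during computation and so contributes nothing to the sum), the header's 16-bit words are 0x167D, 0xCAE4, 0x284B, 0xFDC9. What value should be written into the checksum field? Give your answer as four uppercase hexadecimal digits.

F888

One's-complement addition (fold any carry out of bit 15 back into bit 0):
  0x167D + 0xCAE4 = 0x0E161
  0xE161 + 0x284B = 0x109AC → wrap carry → 0x09AD
  0x09AD + 0xFDC9 = 0x10776 → wrap carry → 0x0777
One's-complement sum = 0x0777.
Checksum = ~0x0777 & 0xFFFF = 0xF888.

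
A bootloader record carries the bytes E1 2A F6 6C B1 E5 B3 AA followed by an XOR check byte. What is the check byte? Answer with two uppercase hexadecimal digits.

1C

XOR the bytes together:
  start with 0xE1
  0xE1 ⊕ 0x2A = 0xCB
  0xCB ⊕ 0xF6 = 0x3D
  0x3D ⊕ 0x6C = 0x51
  0x51 ⊕ 0xB1 = 0xE0
  0xE0 ⊕ 0xE5 = 0x05
  0x05 ⊕ 0xB3 = 0xB6
  0xB6 ⊕ 0xAA = 0x1C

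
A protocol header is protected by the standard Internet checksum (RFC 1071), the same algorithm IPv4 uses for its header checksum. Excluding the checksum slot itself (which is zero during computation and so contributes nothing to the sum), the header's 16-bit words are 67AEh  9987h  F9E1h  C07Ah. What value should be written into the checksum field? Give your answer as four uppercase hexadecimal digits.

One's-complement addition (fold any carry out of bit 15 back into bit 0):
  0x67AE + 0x9987 = 0x10135 → wrap carry → 0x0136
  0x0136 + 0xF9E1 = 0x0FB17
  0xFB17 + 0xC07A = 0x1BB91 → wrap carry → 0xBB92
One's-complement sum = 0xBB92.
Checksum = ~0xBB92 & 0xFFFF = 0x446D.

446D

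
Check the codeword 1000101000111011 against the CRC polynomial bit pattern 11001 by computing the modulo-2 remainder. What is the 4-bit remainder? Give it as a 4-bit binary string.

0000

Modulo-2 division of 1000101000111011 by 11001:
  pos 0: 10001 XOR 11001 = 01000
  pos 1: 10000 XOR 11001 = 01001
  pos 2: 10011 XOR 11001 = 01010
  pos 3: 10100 XOR 11001 = 01101
  pos 4: 11010 XOR 11001 = 00011
  pos 7: 11011 XOR 11001 = 00010
  pos 10: 10101 XOR 11001 = 01100
  pos 11: 11001 XOR 11001 = 00000
Remainder = 0000 (zero — the frame passes the CRC check).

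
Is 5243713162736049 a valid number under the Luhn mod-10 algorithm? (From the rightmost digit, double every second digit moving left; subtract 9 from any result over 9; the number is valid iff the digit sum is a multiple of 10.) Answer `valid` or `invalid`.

valid

From the right, keep odd positions and double even positions (subtract 9 from any doubled value over 9):
  doubled (positions 2,4,...): 8 3 5 3 6 5 8 1 → sum 39
  kept (positions 1,3,...): 9 0 3 2 1 1 3 2 → sum 21
Total = 60.
60 mod 10 = 0, so the number is valid.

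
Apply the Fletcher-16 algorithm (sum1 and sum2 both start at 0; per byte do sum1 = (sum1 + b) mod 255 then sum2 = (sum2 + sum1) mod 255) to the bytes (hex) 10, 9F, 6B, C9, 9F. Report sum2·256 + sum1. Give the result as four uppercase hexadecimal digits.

Running sums (mod 255):
  after byte 0 (10): sum1=16, sum2=16
  after byte 1 (9F): sum1=175, sum2=191
  after byte 2 (6B): sum1=27, sum2=218
  after byte 3 (C9): sum1=228, sum2=191
  after byte 4 (9F): sum1=132, sum2=68
Checksum = sum2·256 + sum1 = 68·256 + 132 = 17540 = 0x4484.

4484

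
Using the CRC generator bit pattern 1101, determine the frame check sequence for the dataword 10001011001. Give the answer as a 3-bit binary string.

Append 3 zeros: 10001011001000. Divide by 1101 (XOR where the leading bit is 1):
  pos 0: 1000 XOR 1101 = 0101
  pos 1: 1011 XOR 1101 = 0110
  pos 2: 1100 XOR 1101 = 0001
  pos 5: 1110 XOR 1101 = 0011
  pos 7: 1101 XOR 1101 = 0000
Remainder (last 3 bits) = 000. This is the CRC / FCS.

000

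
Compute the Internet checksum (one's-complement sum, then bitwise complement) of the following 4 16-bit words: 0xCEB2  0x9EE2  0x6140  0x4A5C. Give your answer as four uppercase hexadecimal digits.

E6CD

One's-complement addition (fold any carry out of bit 15 back into bit 0):
  0xCEB2 + 0x9EE2 = 0x16D94 → wrap carry → 0x6D95
  0x6D95 + 0x6140 = 0x0CED5
  0xCED5 + 0x4A5C = 0x11931 → wrap carry → 0x1932
One's-complement sum = 0x1932.
Checksum = ~0x1932 & 0xFFFF = 0xE6CD.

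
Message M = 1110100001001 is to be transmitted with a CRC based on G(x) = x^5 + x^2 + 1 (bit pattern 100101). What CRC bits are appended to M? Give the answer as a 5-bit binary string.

00011

Append 5 zeros: 111010000100100000. Divide by 100101 (XOR where the leading bit is 1):
  pos 0: 111010 XOR 100101 = 011111
  pos 1: 111110 XOR 100101 = 011011
  pos 2: 110110 XOR 100101 = 010011
  pos 3: 100110 XOR 100101 = 000011
  pos 7: 111001 XOR 100101 = 011100
  pos 8: 111000 XOR 100101 = 011101
  pos 9: 111010 XOR 100101 = 011111
  pos 10: 111110 XOR 100101 = 011011
  pos 11: 110110 XOR 100101 = 010011
  pos 12: 100110 XOR 100101 = 000011
Remainder (last 5 bits) = 00011. This is the CRC / FCS.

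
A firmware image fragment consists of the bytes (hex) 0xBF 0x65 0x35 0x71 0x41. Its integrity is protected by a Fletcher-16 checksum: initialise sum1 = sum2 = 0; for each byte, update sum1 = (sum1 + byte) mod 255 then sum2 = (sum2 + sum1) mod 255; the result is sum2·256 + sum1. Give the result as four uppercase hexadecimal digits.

Running sums (mod 255):
  after byte 0 (0xBF): sum1=191, sum2=191
  after byte 1 (0x65): sum1=37, sum2=228
  after byte 2 (0x35): sum1=90, sum2=63
  after byte 3 (0x71): sum1=203, sum2=11
  after byte 4 (0x41): sum1=13, sum2=24
Checksum = sum2·256 + sum1 = 24·256 + 13 = 6157 = 0x180D.

180D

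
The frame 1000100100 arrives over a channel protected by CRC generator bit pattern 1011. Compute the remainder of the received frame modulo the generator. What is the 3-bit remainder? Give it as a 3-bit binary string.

Modulo-2 division of 1000100100 by 1011:
  pos 0: 1000 XOR 1011 = 0011
  pos 2: 1110 XOR 1011 = 0101
  pos 3: 1010 XOR 1011 = 0001
  pos 6: 1100 XOR 1011 = 0111
Remainder = 111 (nonzero — an error is detected).

111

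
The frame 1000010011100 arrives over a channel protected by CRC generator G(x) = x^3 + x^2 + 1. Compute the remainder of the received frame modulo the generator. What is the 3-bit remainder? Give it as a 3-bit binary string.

Modulo-2 division of 1000010011100 by 1101:
  pos 0: 1000 XOR 1101 = 0101
  pos 1: 1010 XOR 1101 = 0111
  pos 2: 1111 XOR 1101 = 0010
  pos 4: 1000 XOR 1101 = 0101
  pos 5: 1011 XOR 1101 = 0110
  pos 6: 1101 XOR 1101 = 0000
Remainder = 100 (nonzero — an error is detected).

100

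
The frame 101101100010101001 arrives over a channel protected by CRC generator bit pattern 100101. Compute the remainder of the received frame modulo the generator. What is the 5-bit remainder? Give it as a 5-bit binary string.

00000

Modulo-2 division of 101101100010101001 by 100101:
  pos 0: 101101 XOR 100101 = 001000
  pos 2: 100010 XOR 100101 = 000111
  pos 5: 111001 XOR 100101 = 011100
  pos 6: 111000 XOR 100101 = 011101
  pos 7: 111011 XOR 100101 = 011110
  pos 8: 111100 XOR 100101 = 011001
  pos 9: 110011 XOR 100101 = 010110
  pos 10: 101100 XOR 100101 = 001001
  pos 12: 100101 XOR 100101 = 000000
Remainder = 00000 (zero — the frame passes the CRC check).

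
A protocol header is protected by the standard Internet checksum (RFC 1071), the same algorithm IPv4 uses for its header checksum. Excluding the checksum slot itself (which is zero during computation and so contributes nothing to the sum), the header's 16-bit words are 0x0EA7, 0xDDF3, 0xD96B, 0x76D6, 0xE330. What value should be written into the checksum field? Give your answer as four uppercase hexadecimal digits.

DFF1

One's-complement addition (fold any carry out of bit 15 back into bit 0):
  0x0EA7 + 0xDDF3 = 0x0EC9A
  0xEC9A + 0xD96B = 0x1C605 → wrap carry → 0xC606
  0xC606 + 0x76D6 = 0x13CDC → wrap carry → 0x3CDD
  0x3CDD + 0xE330 = 0x1200D → wrap carry → 0x200E
One's-complement sum = 0x200E.
Checksum = ~0x200E & 0xFFFF = 0xDFF1.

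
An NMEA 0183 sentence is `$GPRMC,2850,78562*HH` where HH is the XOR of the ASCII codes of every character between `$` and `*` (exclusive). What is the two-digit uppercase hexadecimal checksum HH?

XOR the ASCII codes of the payload characters:
  'G' = 0x47 → acc = 0x47
  'P' = 0x50 → acc = 0x17
  'R' = 0x52 → acc = 0x45
  'M' = 0x4D → acc = 0x08
  'C' = 0x43 → acc = 0x4B
  ',' = 0x2C → acc = 0x67
  '2' = 0x32 → acc = 0x55
  '8' = 0x38 → acc = 0x6D
  '5' = 0x35 → acc = 0x58
  '0' = 0x30 → acc = 0x68
  ',' = 0x2C → acc = 0x44
  '7' = 0x37 → acc = 0x73
  '8' = 0x38 → acc = 0x4B
  '5' = 0x35 → acc = 0x7E
  '6' = 0x36 → acc = 0x48
  '2' = 0x32 → acc = 0x7A
Checksum = 0x7A.

7A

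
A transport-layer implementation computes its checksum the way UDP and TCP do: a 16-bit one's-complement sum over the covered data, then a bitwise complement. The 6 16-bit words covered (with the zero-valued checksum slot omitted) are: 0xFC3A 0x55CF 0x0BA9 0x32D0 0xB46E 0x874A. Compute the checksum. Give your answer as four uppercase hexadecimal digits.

33C3

One's-complement addition (fold any carry out of bit 15 back into bit 0):
  0xFC3A + 0x55CF = 0x15209 → wrap carry → 0x520A
  0x520A + 0x0BA9 = 0x05DB3
  0x5DB3 + 0x32D0 = 0x09083
  0x9083 + 0xB46E = 0x144F1 → wrap carry → 0x44F2
  0x44F2 + 0x874A = 0x0CC3C
One's-complement sum = 0xCC3C.
Checksum = ~0xCC3C & 0xFFFF = 0x33C3.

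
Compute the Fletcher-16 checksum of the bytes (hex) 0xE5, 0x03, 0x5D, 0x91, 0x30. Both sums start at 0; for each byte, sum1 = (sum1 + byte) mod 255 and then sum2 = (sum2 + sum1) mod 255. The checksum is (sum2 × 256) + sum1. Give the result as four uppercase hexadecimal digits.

Running sums (mod 255):
  after byte 0 (0xE5): sum1=229, sum2=229
  after byte 1 (0x03): sum1=232, sum2=206
  after byte 2 (0x5D): sum1=70, sum2=21
  after byte 3 (0x91): sum1=215, sum2=236
  after byte 4 (0x30): sum1=8, sum2=244
Checksum = sum2·256 + sum1 = 244·256 + 8 = 62472 = 0xF408.

F408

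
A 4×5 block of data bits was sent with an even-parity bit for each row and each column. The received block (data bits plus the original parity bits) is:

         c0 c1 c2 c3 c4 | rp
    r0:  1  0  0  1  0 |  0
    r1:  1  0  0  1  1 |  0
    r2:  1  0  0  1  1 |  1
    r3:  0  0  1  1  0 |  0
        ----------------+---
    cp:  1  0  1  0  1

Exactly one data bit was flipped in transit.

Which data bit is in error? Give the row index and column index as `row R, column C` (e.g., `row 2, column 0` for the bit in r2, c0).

Recompute each row's even parity and compare to rp:
  r0: data parity 0, sent rp 0 → ok
  r1: data parity 1, sent rp 0 → mismatch
  r2: data parity 1, sent rp 1 → ok
  r3: data parity 0, sent rp 0 → ok
Recompute each column's even parity and compare to cp:
  c0: data parity 1, sent cp 1 → ok
  c1: data parity 0, sent cp 0 → ok
  c2: data parity 1, sent cp 1 → ok
  c3: data parity 0, sent cp 0 → ok
  c4: data parity 0, sent cp 1 → mismatch
Exactly one row (r1) and one column (c4) fail → the flipped bit is at their intersection.

row 1, column 4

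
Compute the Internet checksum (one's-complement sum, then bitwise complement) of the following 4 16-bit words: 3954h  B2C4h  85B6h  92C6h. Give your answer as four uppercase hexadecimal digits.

FB69

One's-complement addition (fold any carry out of bit 15 back into bit 0):
  0x3954 + 0xB2C4 = 0x0EC18
  0xEC18 + 0x85B6 = 0x171CE → wrap carry → 0x71CF
  0x71CF + 0x92C6 = 0x10495 → wrap carry → 0x0496
One's-complement sum = 0x0496.
Checksum = ~0x0496 & 0xFFFF = 0xFB69.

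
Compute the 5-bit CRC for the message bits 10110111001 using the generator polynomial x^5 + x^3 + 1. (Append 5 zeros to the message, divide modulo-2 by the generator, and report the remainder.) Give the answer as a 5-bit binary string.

10000

Append 5 zeros: 1011011100100000. Divide by 101001 (XOR where the leading bit is 1):
  pos 0: 101101 XOR 101001 = 000100
  pos 3: 100110 XOR 101001 = 001111
  pos 5: 111101 XOR 101001 = 010100
  pos 6: 101000 XOR 101001 = 000001
Remainder (last 5 bits) = 10000. This is the CRC / FCS.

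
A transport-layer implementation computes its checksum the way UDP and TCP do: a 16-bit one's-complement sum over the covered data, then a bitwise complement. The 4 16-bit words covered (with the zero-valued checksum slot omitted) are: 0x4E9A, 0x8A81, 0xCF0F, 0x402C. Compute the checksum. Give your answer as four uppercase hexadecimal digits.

One's-complement addition (fold any carry out of bit 15 back into bit 0):
  0x4E9A + 0x8A81 = 0x0D91B
  0xD91B + 0xCF0F = 0x1A82A → wrap carry → 0xA82B
  0xA82B + 0x402C = 0x0E857
One's-complement sum = 0xE857.
Checksum = ~0xE857 & 0xFFFF = 0x17A8.

17A8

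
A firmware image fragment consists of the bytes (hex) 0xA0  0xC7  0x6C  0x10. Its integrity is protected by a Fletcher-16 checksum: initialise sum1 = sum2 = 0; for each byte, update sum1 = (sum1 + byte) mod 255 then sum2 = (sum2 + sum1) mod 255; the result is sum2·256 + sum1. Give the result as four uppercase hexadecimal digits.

Running sums (mod 255):
  after byte 0 (0xA0): sum1=160, sum2=160
  after byte 1 (0xC7): sum1=104, sum2=9
  after byte 2 (0x6C): sum1=212, sum2=221
  after byte 3 (0x10): sum1=228, sum2=194
Checksum = sum2·256 + sum1 = 194·256 + 228 = 49892 = 0xC2E4.

C2E4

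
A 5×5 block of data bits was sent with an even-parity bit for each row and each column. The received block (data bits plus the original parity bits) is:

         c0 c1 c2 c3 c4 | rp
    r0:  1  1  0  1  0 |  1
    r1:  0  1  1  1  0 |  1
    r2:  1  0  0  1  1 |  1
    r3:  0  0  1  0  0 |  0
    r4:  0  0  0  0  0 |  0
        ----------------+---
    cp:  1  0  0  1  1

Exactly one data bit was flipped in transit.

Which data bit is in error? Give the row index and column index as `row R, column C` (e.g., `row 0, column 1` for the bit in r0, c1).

Recompute each row's even parity and compare to rp:
  r0: data parity 1, sent rp 1 → ok
  r1: data parity 1, sent rp 1 → ok
  r2: data parity 1, sent rp 1 → ok
  r3: data parity 1, sent rp 0 → mismatch
  r4: data parity 0, sent rp 0 → ok
Recompute each column's even parity and compare to cp:
  c0: data parity 0, sent cp 1 → mismatch
  c1: data parity 0, sent cp 0 → ok
  c2: data parity 0, sent cp 0 → ok
  c3: data parity 1, sent cp 1 → ok
  c4: data parity 1, sent cp 1 → ok
Exactly one row (r3) and one column (c0) fail → the flipped bit is at their intersection.

row 3, column 0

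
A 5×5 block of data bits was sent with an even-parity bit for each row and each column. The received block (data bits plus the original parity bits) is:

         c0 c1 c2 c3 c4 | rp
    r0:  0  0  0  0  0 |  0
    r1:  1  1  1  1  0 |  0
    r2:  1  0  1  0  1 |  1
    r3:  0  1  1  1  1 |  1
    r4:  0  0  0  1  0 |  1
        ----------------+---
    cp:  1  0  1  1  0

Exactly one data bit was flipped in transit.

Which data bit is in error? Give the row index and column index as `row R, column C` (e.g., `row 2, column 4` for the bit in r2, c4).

Recompute each row's even parity and compare to rp:
  r0: data parity 0, sent rp 0 → ok
  r1: data parity 0, sent rp 0 → ok
  r2: data parity 1, sent rp 1 → ok
  r3: data parity 0, sent rp 1 → mismatch
  r4: data parity 1, sent rp 1 → ok
Recompute each column's even parity and compare to cp:
  c0: data parity 0, sent cp 1 → mismatch
  c1: data parity 0, sent cp 0 → ok
  c2: data parity 1, sent cp 1 → ok
  c3: data parity 1, sent cp 1 → ok
  c4: data parity 0, sent cp 0 → ok
Exactly one row (r3) and one column (c0) fail → the flipped bit is at their intersection.

row 3, column 0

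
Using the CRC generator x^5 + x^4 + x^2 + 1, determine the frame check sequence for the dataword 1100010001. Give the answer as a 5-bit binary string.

11011

Append 5 zeros: 110001000100000. Divide by 110101 (XOR where the leading bit is 1):
  pos 0: 110001 XOR 110101 = 000100
  pos 3: 100000 XOR 110101 = 010101
  pos 4: 101011 XOR 110101 = 011110
  pos 5: 111100 XOR 110101 = 001001
  pos 7: 100100 XOR 110101 = 010001
  pos 8: 100010 XOR 110101 = 010111
  pos 9: 101110 XOR 110101 = 011011
Remainder (last 5 bits) = 11011. This is the CRC / FCS.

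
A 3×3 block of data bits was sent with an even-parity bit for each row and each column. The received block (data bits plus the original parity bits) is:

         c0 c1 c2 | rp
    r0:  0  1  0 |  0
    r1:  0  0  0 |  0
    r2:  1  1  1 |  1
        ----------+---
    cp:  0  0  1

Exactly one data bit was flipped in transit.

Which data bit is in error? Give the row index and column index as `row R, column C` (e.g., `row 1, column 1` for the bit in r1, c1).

Recompute each row's even parity and compare to rp:
  r0: data parity 1, sent rp 0 → mismatch
  r1: data parity 0, sent rp 0 → ok
  r2: data parity 1, sent rp 1 → ok
Recompute each column's even parity and compare to cp:
  c0: data parity 1, sent cp 0 → mismatch
  c1: data parity 0, sent cp 0 → ok
  c2: data parity 1, sent cp 1 → ok
Exactly one row (r0) and one column (c0) fail → the flipped bit is at their intersection.

row 0, column 0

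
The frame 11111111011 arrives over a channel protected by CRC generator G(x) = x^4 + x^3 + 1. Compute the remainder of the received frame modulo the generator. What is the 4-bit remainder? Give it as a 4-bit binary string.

Modulo-2 division of 11111111011 by 11001:
  pos 0: 11111 XOR 11001 = 00110
  pos 2: 11011 XOR 11001 = 00010
  pos 5: 10101 XOR 11001 = 01100
  pos 6: 11001 XOR 11001 = 00000
Remainder = 0000 (zero — the frame passes the CRC check).

0000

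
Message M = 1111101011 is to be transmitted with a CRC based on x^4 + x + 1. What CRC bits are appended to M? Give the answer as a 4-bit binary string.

1111

Append 4 zeros: 11111010110000. Divide by 10011 (XOR where the leading bit is 1):
  pos 0: 11111 XOR 10011 = 01100
  pos 1: 11000 XOR 10011 = 01011
  pos 2: 10111 XOR 10011 = 00100
  pos 4: 10001 XOR 10011 = 00010
  pos 7: 10100 XOR 10011 = 00111
  pos 9: 11100 XOR 10011 = 01111
Remainder (last 4 bits) = 1111. This is the CRC / FCS.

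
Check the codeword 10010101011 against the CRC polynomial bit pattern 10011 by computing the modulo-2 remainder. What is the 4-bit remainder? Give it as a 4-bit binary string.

0001

Modulo-2 division of 10010101011 by 10011:
  pos 0: 10010 XOR 10011 = 00001
  pos 4: 11010 XOR 10011 = 01001
  pos 5: 10011 XOR 10011 = 00000
Remainder = 0001 (nonzero — an error is detected).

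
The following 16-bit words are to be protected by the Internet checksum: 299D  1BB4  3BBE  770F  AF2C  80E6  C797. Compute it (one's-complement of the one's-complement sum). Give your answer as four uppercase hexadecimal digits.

1036

One's-complement addition (fold any carry out of bit 15 back into bit 0):
  0x299D + 0x1BB4 = 0x04551
  0x4551 + 0x3BBE = 0x0810F
  0x810F + 0x770F = 0x0F81E
  0xF81E + 0xAF2C = 0x1A74A → wrap carry → 0xA74B
  0xA74B + 0x80E6 = 0x12831 → wrap carry → 0x2832
  0x2832 + 0xC797 = 0x0EFC9
One's-complement sum = 0xEFC9.
Checksum = ~0xEFC9 & 0xFFFF = 0x1036.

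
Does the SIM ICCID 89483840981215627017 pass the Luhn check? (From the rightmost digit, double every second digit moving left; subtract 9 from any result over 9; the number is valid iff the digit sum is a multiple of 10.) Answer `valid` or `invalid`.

invalid

From the right, keep odd positions and double even positions (subtract 9 from any doubled value over 9):
  doubled (positions 2,4,...): 2 5 3 2 2 9 8 6 8 7 → sum 52
  kept (positions 1,3,...): 7 0 2 5 2 8 0 8 8 9 → sum 49
Total = 101.
101 mod 10 = 1, so the number is invalid.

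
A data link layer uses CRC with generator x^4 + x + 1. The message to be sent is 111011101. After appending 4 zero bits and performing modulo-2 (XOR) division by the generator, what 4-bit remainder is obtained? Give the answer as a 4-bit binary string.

0111

Append 4 zeros: 1110111010000. Divide by 10011 (XOR where the leading bit is 1):
  pos 0: 11101 XOR 10011 = 01110
  pos 1: 11101 XOR 10011 = 01110
  pos 2: 11101 XOR 10011 = 01110
  pos 3: 11100 XOR 10011 = 01111
  pos 4: 11111 XOR 10011 = 01100
  pos 5: 11000 XOR 10011 = 01011
  pos 6: 10110 XOR 10011 = 00101
  pos 8: 10100 XOR 10011 = 00111
Remainder (last 4 bits) = 0111. This is the CRC / FCS.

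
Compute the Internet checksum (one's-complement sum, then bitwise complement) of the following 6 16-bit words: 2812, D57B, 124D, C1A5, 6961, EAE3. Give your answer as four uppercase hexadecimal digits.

DA39

One's-complement addition (fold any carry out of bit 15 back into bit 0):
  0x2812 + 0xD57B = 0x0FD8D
  0xFD8D + 0x124D = 0x10FDA → wrap carry → 0x0FDB
  0x0FDB + 0xC1A5 = 0x0D180
  0xD180 + 0x6961 = 0x13AE1 → wrap carry → 0x3AE2
  0x3AE2 + 0xEAE3 = 0x125C5 → wrap carry → 0x25C6
One's-complement sum = 0x25C6.
Checksum = ~0x25C6 & 0xFFFF = 0xDA39.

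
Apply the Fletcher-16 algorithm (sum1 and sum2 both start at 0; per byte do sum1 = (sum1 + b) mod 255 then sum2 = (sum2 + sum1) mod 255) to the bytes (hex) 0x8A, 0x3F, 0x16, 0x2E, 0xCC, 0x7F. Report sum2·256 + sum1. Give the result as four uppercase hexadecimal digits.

Running sums (mod 255):
  after byte 0 (0x8A): sum1=138, sum2=138
  after byte 1 (0x3F): sum1=201, sum2=84
  after byte 2 (0x16): sum1=223, sum2=52
  after byte 3 (0x2E): sum1=14, sum2=66
  after byte 4 (0xCC): sum1=218, sum2=29
  after byte 5 (0x7F): sum1=90, sum2=119
Checksum = sum2·256 + sum1 = 119·256 + 90 = 30554 = 0x775A.

775A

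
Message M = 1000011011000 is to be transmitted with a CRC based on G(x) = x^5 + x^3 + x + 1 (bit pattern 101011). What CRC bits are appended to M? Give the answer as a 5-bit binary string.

Append 5 zeros: 100001101100000000. Divide by 101011 (XOR where the leading bit is 1):
  pos 0: 100001 XOR 101011 = 001010
  pos 2: 101010 XOR 101011 = 000001
  pos 7: 111000 XOR 101011 = 010011
  pos 8: 100110 XOR 101011 = 001101
  pos 10: 110100 XOR 101011 = 011111
  pos 11: 111110 XOR 101011 = 010101
  pos 12: 101010 XOR 101011 = 000001
Remainder (last 5 bits) = 00001. This is the CRC / FCS.

00001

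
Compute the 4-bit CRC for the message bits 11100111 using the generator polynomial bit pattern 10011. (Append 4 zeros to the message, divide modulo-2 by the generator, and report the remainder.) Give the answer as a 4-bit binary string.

Append 4 zeros: 111001110000. Divide by 10011 (XOR where the leading bit is 1):
  pos 0: 11100 XOR 10011 = 01111
  pos 1: 11111 XOR 10011 = 01100
  pos 2: 11001 XOR 10011 = 01010
  pos 3: 10101 XOR 10011 = 00110
  pos 5: 11000 XOR 10011 = 01011
  pos 6: 10110 XOR 10011 = 00101
Remainder (last 4 bits) = 1010. This is the CRC / FCS.

1010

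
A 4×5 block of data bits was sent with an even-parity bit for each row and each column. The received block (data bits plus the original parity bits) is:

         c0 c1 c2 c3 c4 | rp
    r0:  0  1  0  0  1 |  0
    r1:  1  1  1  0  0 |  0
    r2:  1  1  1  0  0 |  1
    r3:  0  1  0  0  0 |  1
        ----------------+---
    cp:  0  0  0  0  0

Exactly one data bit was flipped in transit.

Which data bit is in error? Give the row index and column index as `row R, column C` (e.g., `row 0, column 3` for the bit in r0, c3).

Recompute each row's even parity and compare to rp:
  r0: data parity 0, sent rp 0 → ok
  r1: data parity 1, sent rp 0 → mismatch
  r2: data parity 1, sent rp 1 → ok
  r3: data parity 1, sent rp 1 → ok
Recompute each column's even parity and compare to cp:
  c0: data parity 0, sent cp 0 → ok
  c1: data parity 0, sent cp 0 → ok
  c2: data parity 0, sent cp 0 → ok
  c3: data parity 0, sent cp 0 → ok
  c4: data parity 1, sent cp 0 → mismatch
Exactly one row (r1) and one column (c4) fail → the flipped bit is at their intersection.

row 1, column 4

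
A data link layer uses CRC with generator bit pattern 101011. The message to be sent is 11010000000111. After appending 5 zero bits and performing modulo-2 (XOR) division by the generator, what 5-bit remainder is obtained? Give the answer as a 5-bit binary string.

Append 5 zeros: 1101000000011100000. Divide by 101011 (XOR where the leading bit is 1):
  pos 0: 110100 XOR 101011 = 011111
  pos 1: 111110 XOR 101011 = 010101
  pos 2: 101010 XOR 101011 = 000001
  pos 7: 100011 XOR 101011 = 001000
  pos 9: 100010 XOR 101011 = 001001
  pos 11: 100100 XOR 101011 = 001111
  pos 13: 111100 XOR 101011 = 010111
Remainder (last 5 bits) = 10111. This is the CRC / FCS.

10111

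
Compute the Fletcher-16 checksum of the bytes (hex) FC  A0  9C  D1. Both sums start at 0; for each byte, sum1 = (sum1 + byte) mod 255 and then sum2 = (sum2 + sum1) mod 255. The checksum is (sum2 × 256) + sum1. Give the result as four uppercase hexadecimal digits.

E00C

Running sums (mod 255):
  after byte 0 (FC): sum1=252, sum2=252
  after byte 1 (A0): sum1=157, sum2=154
  after byte 2 (9C): sum1=58, sum2=212
  after byte 3 (D1): sum1=12, sum2=224
Checksum = sum2·256 + sum1 = 224·256 + 12 = 57356 = 0xE00C.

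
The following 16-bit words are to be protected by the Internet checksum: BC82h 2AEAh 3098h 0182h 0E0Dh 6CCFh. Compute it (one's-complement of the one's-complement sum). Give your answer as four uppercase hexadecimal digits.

6B9C

One's-complement addition (fold any carry out of bit 15 back into bit 0):
  0xBC82 + 0x2AEA = 0x0E76C
  0xE76C + 0x3098 = 0x11804 → wrap carry → 0x1805
  0x1805 + 0x0182 = 0x01987
  0x1987 + 0x0E0D = 0x02794
  0x2794 + 0x6CCF = 0x09463
One's-complement sum = 0x9463.
Checksum = ~0x9463 & 0xFFFF = 0x6B9C.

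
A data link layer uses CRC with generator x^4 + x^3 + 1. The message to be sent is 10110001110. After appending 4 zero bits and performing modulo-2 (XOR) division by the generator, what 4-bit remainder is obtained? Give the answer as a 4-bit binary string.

Append 4 zeros: 101100011100000. Divide by 11001 (XOR where the leading bit is 1):
  pos 0: 10110 XOR 11001 = 01111
  pos 1: 11110 XOR 11001 = 00111
  pos 3: 11101 XOR 11001 = 00100
  pos 5: 10011 XOR 11001 = 01010
  pos 6: 10100 XOR 11001 = 01101
  pos 7: 11010 XOR 11001 = 00011
  pos 10: 11000 XOR 11001 = 00001
Remainder (last 4 bits) = 0001. This is the CRC / FCS.

0001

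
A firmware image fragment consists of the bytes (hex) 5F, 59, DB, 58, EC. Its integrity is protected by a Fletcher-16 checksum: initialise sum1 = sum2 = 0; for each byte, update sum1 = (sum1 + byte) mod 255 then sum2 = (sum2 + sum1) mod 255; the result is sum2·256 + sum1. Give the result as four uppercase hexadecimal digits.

73D9

Running sums (mod 255):
  after byte 0 (5F): sum1=95, sum2=95
  after byte 1 (59): sum1=184, sum2=24
  after byte 2 (DB): sum1=148, sum2=172
  after byte 3 (58): sum1=236, sum2=153
  after byte 4 (EC): sum1=217, sum2=115
Checksum = sum2·256 + sum1 = 115·256 + 217 = 29657 = 0x73D9.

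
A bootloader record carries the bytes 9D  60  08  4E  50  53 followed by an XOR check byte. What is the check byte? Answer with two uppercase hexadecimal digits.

XOR the bytes together:
  start with 0x9D
  0x9D ⊕ 0x60 = 0xFD
  0xFD ⊕ 0x08 = 0xF5
  0xF5 ⊕ 0x4E = 0xBB
  0xBB ⊕ 0x50 = 0xEB
  0xEB ⊕ 0x53 = 0xB8

B8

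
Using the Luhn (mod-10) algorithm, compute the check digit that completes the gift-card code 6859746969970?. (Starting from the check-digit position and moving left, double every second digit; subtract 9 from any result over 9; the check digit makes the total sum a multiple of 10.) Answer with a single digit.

0

Partial digits right→left: 0 7 9 9 6 9 6 4 7 9 5 8 6
Double every second digit counting from the check-digit position (so the 1st, 3rd, 5th, ... of the partial from the right).
  doubled (with −9 where >9): 0 9 3 3 5 1 3 → sum 24
  kept as-is: 7 9 9 4 9 8 → sum 46
Total = 24 + 46 = 70.
Check digit = (10 − (70 mod 10)) mod 10 = 0.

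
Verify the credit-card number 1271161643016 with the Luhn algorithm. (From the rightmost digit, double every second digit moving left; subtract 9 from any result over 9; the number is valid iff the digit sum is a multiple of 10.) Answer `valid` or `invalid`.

From the right, keep odd positions and double even positions (subtract 9 from any doubled value over 9):
  doubled (positions 2,4,...): 2 6 3 3 2 4 → sum 20
  kept (positions 1,3,...): 6 0 4 1 1 7 1 → sum 20
Total = 40.
40 mod 10 = 0, so the number is valid.

valid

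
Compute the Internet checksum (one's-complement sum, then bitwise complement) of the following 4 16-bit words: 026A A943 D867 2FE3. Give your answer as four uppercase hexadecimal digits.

4C07

One's-complement addition (fold any carry out of bit 15 back into bit 0):
  0x026A + 0xA943 = 0x0ABAD
  0xABAD + 0xD867 = 0x18414 → wrap carry → 0x8415
  0x8415 + 0x2FE3 = 0x0B3F8
One's-complement sum = 0xB3F8.
Checksum = ~0xB3F8 & 0xFFFF = 0x4C07.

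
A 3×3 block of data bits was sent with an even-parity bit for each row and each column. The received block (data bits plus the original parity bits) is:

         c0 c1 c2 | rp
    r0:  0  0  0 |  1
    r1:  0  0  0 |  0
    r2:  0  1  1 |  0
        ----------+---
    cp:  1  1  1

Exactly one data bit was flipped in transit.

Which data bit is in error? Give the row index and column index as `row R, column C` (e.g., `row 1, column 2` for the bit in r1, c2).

row 0, column 0

Recompute each row's even parity and compare to rp:
  r0: data parity 0, sent rp 1 → mismatch
  r1: data parity 0, sent rp 0 → ok
  r2: data parity 0, sent rp 0 → ok
Recompute each column's even parity and compare to cp:
  c0: data parity 0, sent cp 1 → mismatch
  c1: data parity 1, sent cp 1 → ok
  c2: data parity 1, sent cp 1 → ok
Exactly one row (r0) and one column (c0) fail → the flipped bit is at their intersection.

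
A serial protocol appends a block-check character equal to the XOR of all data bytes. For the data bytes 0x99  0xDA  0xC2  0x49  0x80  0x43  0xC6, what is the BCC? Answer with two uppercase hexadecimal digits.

CD

XOR the bytes together:
  start with 0x99
  0x99 ⊕ 0xDA = 0x43
  0x43 ⊕ 0xC2 = 0x81
  0x81 ⊕ 0x49 = 0xC8
  0xC8 ⊕ 0x80 = 0x48
  0x48 ⊕ 0x43 = 0x0B
  0x0B ⊕ 0xC6 = 0xCD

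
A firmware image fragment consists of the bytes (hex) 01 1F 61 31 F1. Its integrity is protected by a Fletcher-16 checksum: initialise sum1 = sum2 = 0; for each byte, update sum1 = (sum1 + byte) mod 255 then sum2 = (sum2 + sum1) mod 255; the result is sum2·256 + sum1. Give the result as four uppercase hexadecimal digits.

Running sums (mod 255):
  after byte 0 (01): sum1=1, sum2=1
  after byte 1 (1F): sum1=32, sum2=33
  after byte 2 (61): sum1=129, sum2=162
  after byte 3 (31): sum1=178, sum2=85
  after byte 4 (F1): sum1=164, sum2=249
Checksum = sum2·256 + sum1 = 249·256 + 164 = 63908 = 0xF9A4.

F9A4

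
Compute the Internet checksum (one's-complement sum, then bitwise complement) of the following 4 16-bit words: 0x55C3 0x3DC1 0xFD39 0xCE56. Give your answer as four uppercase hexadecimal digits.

One's-complement addition (fold any carry out of bit 15 back into bit 0):
  0x55C3 + 0x3DC1 = 0x09384
  0x9384 + 0xFD39 = 0x190BD → wrap carry → 0x90BE
  0x90BE + 0xCE56 = 0x15F14 → wrap carry → 0x5F15
One's-complement sum = 0x5F15.
Checksum = ~0x5F15 & 0xFFFF = 0xA0EA.

A0EA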